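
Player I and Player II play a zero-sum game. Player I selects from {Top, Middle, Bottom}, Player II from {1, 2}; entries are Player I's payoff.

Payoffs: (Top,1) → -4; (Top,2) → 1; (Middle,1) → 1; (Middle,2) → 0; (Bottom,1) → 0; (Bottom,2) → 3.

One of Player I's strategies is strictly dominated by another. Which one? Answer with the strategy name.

Bottom gives a strictly higher payoff than Top against every column: 0 > -4, 3 > 1.
So Top is strictly dominated and Player I never plays it.

Top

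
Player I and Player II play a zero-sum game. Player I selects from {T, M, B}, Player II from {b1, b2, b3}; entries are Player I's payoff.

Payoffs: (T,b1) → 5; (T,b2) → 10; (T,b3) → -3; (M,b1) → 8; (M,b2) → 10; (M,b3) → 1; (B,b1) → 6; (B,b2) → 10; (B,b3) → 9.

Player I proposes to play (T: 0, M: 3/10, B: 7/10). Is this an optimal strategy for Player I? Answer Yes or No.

Yes

Against b1 this mix gives (3/10)·8 + (7/10)·6 = 33/5.
Against b2 this mix gives (3/10)·10 + (7/10)·10 = 10.
Against b3 this mix gives (3/10)·1 + (7/10)·9 = 33/5.
All of Player II's active replies (b1, b3) yield 33/5, and no column does worse for Player I. The mix makes Player II indifferent and guarantees 33/5, so it is optimal.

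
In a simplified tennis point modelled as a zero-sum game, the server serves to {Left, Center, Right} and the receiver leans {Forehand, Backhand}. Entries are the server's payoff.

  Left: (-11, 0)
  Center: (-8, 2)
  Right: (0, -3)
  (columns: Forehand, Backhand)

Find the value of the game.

Row minima: Left → -11, Center → -8, Right → -3; maximin = -3.
Column maxima: Forehand → 0, Backhand → 2; minimax = 0.
-3 ≠ 0, so there is no saddle point; optimal play is mixed.
Left is strictly dominated by Center, so the server never plays it.
On the remaining 2×2 (Center, Right vs Forehand, Backhand):
Let the server play Center with probability p. Expected payoff against Forehand: (-8)p + 0(1−p) = −8p; against Backhand: 2p + (-3)(1−p) = 5p − 3.
Setting these equal: −8p = 5p − 3 ⇒ −13p = -3 ⇒ p = 3/13, and the value is (-8)·(3/13) = -24/13.
For the receiver: with q = P(Forehand), equating Center's and Right's payoffs gives −10q + 2 = 3q − 3 ⇒ q = 5/13.

-24/13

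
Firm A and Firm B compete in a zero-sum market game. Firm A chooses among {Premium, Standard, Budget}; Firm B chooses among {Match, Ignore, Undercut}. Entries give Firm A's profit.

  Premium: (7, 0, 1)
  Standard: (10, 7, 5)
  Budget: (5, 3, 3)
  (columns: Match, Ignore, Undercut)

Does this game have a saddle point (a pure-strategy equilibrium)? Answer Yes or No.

Yes

Row minima: Premium → 0, Standard → 5, Budget → 3; maximin = 5.
Column maxima: Match → 10, Ignore → 7, Undercut → 5; minimax = 5.
maximin = minimax = 5, so a saddle point exists.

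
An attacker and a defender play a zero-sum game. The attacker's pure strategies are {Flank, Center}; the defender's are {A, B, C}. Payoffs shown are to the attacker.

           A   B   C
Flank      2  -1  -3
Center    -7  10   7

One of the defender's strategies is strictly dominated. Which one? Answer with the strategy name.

B

C holds the attacker's payoff strictly below B in every row: -3 < -1, 7 < 10.
So B is strictly dominated for the defender.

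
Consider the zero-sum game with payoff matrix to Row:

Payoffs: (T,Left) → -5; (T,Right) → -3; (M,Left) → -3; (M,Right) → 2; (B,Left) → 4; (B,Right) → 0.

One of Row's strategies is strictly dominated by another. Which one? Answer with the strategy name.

M gives a strictly higher payoff than T against every column: -3 > -5, 2 > -3.
So T is strictly dominated and Row never plays it.

T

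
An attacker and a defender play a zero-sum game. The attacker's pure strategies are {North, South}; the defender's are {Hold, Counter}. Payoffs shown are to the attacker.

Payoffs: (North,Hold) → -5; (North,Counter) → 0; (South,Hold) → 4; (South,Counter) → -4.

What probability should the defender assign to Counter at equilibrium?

9/13

Row minima: North → -5, South → -4; maximin = -4.
Column maxima: Hold → 4, Counter → 0; minimax = 0.
-4 ≠ 0, so there is no saddle point; optimal play is mixed.
Let the attacker play North with probability p. Expected payoff against Hold: (-5)p + 4(1−p) = −9p + 4; against Counter: 0p + (-4)(1−p) = 4p − 4.
Setting these equal: −9p + 4 = 4p − 4 ⇒ −13p = -8 ⇒ p = 8/13, and the value is (-9)·(8/13) + 4 = -20/13.
For the defender: with q = P(Hold), equating North's and South's payoffs gives −5q = 8q − 4 ⇒ q = 4/13.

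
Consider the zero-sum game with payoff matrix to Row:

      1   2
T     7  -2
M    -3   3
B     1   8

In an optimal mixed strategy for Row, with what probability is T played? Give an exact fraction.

7/16

Row minima: T → -2, M → -3, B → 1; maximin = 1.
Column maxima: 1 → 7, 2 → 8; minimax = 7.
1 ≠ 7, so there is no saddle point; optimal play is mixed.
M is strictly dominated by B, so Row never plays it.
On the remaining 2×2 (T, B vs 1, 2):
Let Row play T with probability p. Expected payoff against 1: 7p + 1(1−p) = 6p + 1; against 2: (-2)p + 8(1−p) = −10p + 8.
Setting these equal: 6p + 1 = −10p + 8 ⇒ 16p = 7 ⇒ p = 7/16, and the value is (6)·(7/16) + 1 = 29/8.
For Column: with q = P(1), equating T's and B's payoffs gives 9q − 2 = −7q + 8 ⇒ q = 5/8.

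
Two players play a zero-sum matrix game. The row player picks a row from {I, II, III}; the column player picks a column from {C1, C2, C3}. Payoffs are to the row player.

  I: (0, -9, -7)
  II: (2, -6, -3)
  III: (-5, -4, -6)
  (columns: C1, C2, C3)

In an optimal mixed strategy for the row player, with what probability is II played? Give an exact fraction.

Row minima: I → -9, II → -6, III → -6; maximin = -6.
Column maxima: C1 → 2, C2 → -4, C3 → -3; minimax = -4.
-6 ≠ -4, so there is no saddle point; optimal play is mixed.
I is strictly dominated by II, so the row player never plays it.
C1 is strictly dominated by C3 (it gives the row player strictly more in every row), so the column player never plays it.
On the remaining 2×2 (II, III vs C2, C3):
Let the row player play II with probability p. Expected payoff against C2: (-6)p + (-4)(1−p) = −2p − 4; against C3: (-3)p + (-6)(1−p) = 3p − 6.
Setting these equal: −2p − 4 = 3p − 6 ⇒ −5p = -2 ⇒ p = 2/5, and the value is (-2)·(2/5) − 4 = -24/5.
For the column player: with q = P(C2), equating II's and III's payoffs gives −3q − 3 = 2q − 6 ⇒ q = 3/5.

2/5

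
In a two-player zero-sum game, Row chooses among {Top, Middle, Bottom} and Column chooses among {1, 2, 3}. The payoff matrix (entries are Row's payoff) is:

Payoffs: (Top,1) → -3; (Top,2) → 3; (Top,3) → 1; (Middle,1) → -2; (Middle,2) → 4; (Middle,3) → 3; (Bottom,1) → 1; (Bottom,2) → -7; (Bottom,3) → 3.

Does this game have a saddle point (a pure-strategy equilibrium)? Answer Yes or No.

No

Row minima: Top → -3, Middle → -2, Bottom → -7; maximin = -2.
Column maxima: 1 → 1, 2 → 4, 3 → 3; minimax = 1.
-2 ≠ 1, so no pure-strategy equilibrium exists.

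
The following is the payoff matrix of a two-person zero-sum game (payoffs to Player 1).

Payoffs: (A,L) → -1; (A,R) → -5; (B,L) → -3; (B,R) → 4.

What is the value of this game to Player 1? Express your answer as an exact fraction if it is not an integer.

-19/11

Row minima: A → -5, B → -3; maximin = -3.
Column maxima: L → -1, R → 4; minimax = -1.
-3 ≠ -1, so there is no saddle point; optimal play is mixed.
Let Player 1 play A with probability p. Expected payoff against L: (-1)p + (-3)(1−p) = 2p − 3; against R: (-5)p + 4(1−p) = −9p + 4.
Setting these equal: 2p − 3 = −9p + 4 ⇒ 11p = 7 ⇒ p = 7/11, and the value is (2)·(7/11) − 3 = -19/11.
For Player 2: with q = P(L), equating A's and B's payoffs gives 4q − 5 = −7q + 4 ⇒ q = 9/11.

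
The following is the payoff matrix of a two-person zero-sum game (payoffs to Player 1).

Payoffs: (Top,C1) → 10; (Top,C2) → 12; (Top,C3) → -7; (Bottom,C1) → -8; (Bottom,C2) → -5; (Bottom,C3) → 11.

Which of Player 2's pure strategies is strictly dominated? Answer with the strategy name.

C2

C1 holds Player 1's payoff strictly below C2 in every row: 10 < 12, -8 < -5.
So C2 is strictly dominated for Player 2.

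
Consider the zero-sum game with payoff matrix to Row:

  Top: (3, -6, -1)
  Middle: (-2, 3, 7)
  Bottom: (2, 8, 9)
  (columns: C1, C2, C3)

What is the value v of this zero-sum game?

12/5

Row minima: Top → -6, Middle → -2, Bottom → 2; maximin = 2.
Column maxima: C1 → 3, C2 → 8, C3 → 9; minimax = 3.
2 ≠ 3, so there is no saddle point; optimal play is mixed.
Middle is strictly dominated by Bottom, so Row never plays it.
C3 is strictly dominated by C2 (it gives Row strictly more in every row), so Column never plays it.
On the remaining 2×2 (Top, Bottom vs C1, C2):
Let Row play Top with probability p. Expected payoff against C1: 3p + 2(1−p) = p + 2; against C2: (-6)p + 8(1−p) = −14p + 8.
Setting these equal: p + 2 = −14p + 8 ⇒ 15p = 6 ⇒ p = 2/5, and the value is (1)·(2/5) + 2 = 12/5.
For Column: with q = P(C1), equating Top's and Bottom's payoffs gives 9q − 6 = −6q + 8 ⇒ q = 14/15.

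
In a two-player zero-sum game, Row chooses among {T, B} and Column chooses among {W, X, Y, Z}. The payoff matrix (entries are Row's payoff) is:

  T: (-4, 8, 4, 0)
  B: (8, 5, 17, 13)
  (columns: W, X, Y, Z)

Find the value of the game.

Row minima: T → -4, B → 5; maximin = 5.
Column maxima: W → 8, X → 8, Y → 17, Z → 13; minimax = 8.
5 ≠ 8, so there is no saddle point; optimal play is mixed.
Y is strictly dominated by W (it gives Row strictly more in every row), so Column never plays it.
Z is strictly dominated by W (it gives Row strictly more in every row), so Column never plays it.
On the remaining 2×2 (T, B vs W, X):
Let Row play T with probability p. Expected payoff against W: (-4)p + 8(1−p) = −12p + 8; against X: 8p + 5(1−p) = 3p + 5.
Setting these equal: −12p + 8 = 3p + 5 ⇒ −15p = -3 ⇒ p = 1/5, and the value is (-12)·(1/5) + 8 = 28/5.
For Column: with q = P(W), equating T's and B's payoffs gives −12q + 8 = 3q + 5 ⇒ q = 1/5.

28/5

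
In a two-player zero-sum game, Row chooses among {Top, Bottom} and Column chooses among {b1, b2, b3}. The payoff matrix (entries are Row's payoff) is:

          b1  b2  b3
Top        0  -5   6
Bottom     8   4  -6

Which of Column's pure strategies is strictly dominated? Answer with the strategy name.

b1

b2 holds Row's payoff strictly below b1 in every row: -5 < 0, 4 < 8.
So b1 is strictly dominated for Column.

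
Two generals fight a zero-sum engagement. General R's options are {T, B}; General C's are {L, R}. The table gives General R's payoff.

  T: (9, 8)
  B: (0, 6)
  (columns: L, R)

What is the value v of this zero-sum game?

Row minima: T → 8, B → 0; maximin = 8.
Column maxima: L → 9, R → 8; minimax = 8.
Since maximin = minimax = 8, there is a saddle point and the value is 8.

8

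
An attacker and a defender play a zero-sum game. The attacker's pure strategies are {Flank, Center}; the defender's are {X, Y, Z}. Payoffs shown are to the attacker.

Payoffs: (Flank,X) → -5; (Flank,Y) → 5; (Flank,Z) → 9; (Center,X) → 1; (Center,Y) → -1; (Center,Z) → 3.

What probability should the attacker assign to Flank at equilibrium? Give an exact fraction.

Row minima: Flank → -5, Center → -1; maximin = -1.
Column maxima: X → 1, Y → 5, Z → 9; minimax = 1.
-1 ≠ 1, so there is no saddle point; optimal play is mixed.
Z is strictly dominated by X (it gives the attacker strictly more in every row), so the defender never plays it.
On the remaining 2×2 (Flank, Center vs X, Y):
Let the attacker play Flank with probability p. Expected payoff against X: (-5)p + 1(1−p) = −6p + 1; against Y: 5p + (-1)(1−p) = 6p − 1.
Setting these equal: −6p + 1 = 6p − 1 ⇒ −12p = -2 ⇒ p = 1/6, and the value is (-6)·(1/6) + 1 = 0.
For the defender: with q = P(X), equating Flank's and Center's payoffs gives −10q + 5 = 2q − 1 ⇒ q = 1/2.

1/6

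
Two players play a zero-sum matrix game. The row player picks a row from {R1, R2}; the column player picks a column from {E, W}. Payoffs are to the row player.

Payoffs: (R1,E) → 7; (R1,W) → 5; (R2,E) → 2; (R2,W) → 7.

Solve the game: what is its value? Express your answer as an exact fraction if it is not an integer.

39/7

Row minima: R1 → 5, R2 → 2; maximin = 5.
Column maxima: E → 7, W → 7; minimax = 7.
5 ≠ 7, so there is no saddle point; optimal play is mixed.
Let the row player play R1 with probability p. Expected payoff against E: 7p + 2(1−p) = 5p + 2; against W: 5p + 7(1−p) = −2p + 7.
Setting these equal: 5p + 2 = −2p + 7 ⇒ 7p = 5 ⇒ p = 5/7, and the value is (5)·(5/7) + 2 = 39/7.
For the column player: with q = P(E), equating R1's and R2's payoffs gives 2q + 5 = −5q + 7 ⇒ q = 2/7.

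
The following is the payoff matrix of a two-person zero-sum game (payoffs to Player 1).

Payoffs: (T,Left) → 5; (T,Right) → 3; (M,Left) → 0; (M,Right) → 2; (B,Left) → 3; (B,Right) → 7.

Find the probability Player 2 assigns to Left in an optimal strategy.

2/3

Row minima: T → 3, M → 0, B → 3; maximin = 3.
Column maxima: Left → 5, Right → 7; minimax = 5.
3 ≠ 5, so there is no saddle point; optimal play is mixed.
M is strictly dominated by T, so Player 1 never plays it.
On the remaining 2×2 (T, B vs Left, Right):
Let Player 1 play T with probability p. Expected payoff against Left: 5p + 3(1−p) = 2p + 3; against Right: 3p + 7(1−p) = −4p + 7.
Setting these equal: 2p + 3 = −4p + 7 ⇒ 6p = 4 ⇒ p = 2/3, and the value is (2)·(2/3) + 3 = 13/3.
For Player 2: with q = P(Left), equating T's and B's payoffs gives 2q + 3 = −4q + 7 ⇒ q = 2/3.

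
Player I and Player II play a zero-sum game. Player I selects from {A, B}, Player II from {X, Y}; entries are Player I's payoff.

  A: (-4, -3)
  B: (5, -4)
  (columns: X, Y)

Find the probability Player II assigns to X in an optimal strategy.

Row minima: A → -4, B → -4; maximin = -4.
Column maxima: X → 5, Y → -3; minimax = -3.
-4 ≠ -3, so there is no saddle point; optimal play is mixed.
Let Player I play A with probability p. Expected payoff against X: (-4)p + 5(1−p) = −9p + 5; against Y: (-3)p + (-4)(1−p) = p − 4.
Setting these equal: −9p + 5 = p − 4 ⇒ −10p = -9 ⇒ p = 9/10, and the value is (-9)·(9/10) + 5 = -31/10.
For Player II: with q = P(X), equating A's and B's payoffs gives −q − 3 = 9q − 4 ⇒ q = 1/10.

1/10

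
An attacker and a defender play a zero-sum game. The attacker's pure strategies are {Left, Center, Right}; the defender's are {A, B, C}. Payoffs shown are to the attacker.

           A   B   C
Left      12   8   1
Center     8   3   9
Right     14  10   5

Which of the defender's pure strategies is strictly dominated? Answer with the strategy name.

A

B holds the attacker's payoff strictly below A in every row: 8 < 12, 3 < 8, 10 < 14.
So A is strictly dominated for the defender.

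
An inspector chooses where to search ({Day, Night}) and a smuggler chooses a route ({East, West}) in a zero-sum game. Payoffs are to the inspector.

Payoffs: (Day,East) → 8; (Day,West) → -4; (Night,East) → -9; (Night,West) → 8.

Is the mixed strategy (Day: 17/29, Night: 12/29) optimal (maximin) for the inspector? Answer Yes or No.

Against East this mix gives (17/29)·8 + (12/29)·(-9) = 28/29.
Against West this mix gives (17/29)·(-4) + (12/29)·8 = 28/29.
All of the smuggler's active replies (East, West) yield 28/29, and no column does worse for the inspector. The mix makes the smuggler indifferent and guarantees 28/29, so it is optimal.

Yes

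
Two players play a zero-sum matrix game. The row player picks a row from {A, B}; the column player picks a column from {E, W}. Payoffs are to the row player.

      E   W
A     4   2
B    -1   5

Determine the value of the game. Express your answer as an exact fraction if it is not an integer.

11/4

Row minima: A → 2, B → -1; maximin = 2.
Column maxima: E → 4, W → 5; minimax = 4.
2 ≠ 4, so there is no saddle point; optimal play is mixed.
Let the row player play A with probability p. Expected payoff against E: 4p + (-1)(1−p) = 5p − 1; against W: 2p + 5(1−p) = −3p + 5.
Setting these equal: 5p − 1 = −3p + 5 ⇒ 8p = 6 ⇒ p = 3/4, and the value is (5)·(3/4) − 1 = 11/4.
For the column player: with q = P(E), equating A's and B's payoffs gives 2q + 2 = −6q + 5 ⇒ q = 3/8.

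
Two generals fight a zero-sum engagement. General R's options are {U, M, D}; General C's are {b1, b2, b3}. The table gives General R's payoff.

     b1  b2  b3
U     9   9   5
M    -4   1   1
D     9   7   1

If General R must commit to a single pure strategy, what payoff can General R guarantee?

5

Row minima: U → 5, M → -4, D → 1.
The best of these is 5.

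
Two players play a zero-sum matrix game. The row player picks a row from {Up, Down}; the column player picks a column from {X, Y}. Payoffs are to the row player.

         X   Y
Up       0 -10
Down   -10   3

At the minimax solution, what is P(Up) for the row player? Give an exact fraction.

13/23

Row minima: Up → -10, Down → -10; maximin = -10.
Column maxima: X → 0, Y → 3; minimax = 0.
-10 ≠ 0, so there is no saddle point; optimal play is mixed.
Let the row player play Up with probability p. Expected payoff against X: 0p + (-10)(1−p) = 10p − 10; against Y: (-10)p + 3(1−p) = −13p + 3.
Setting these equal: 10p − 10 = −13p + 3 ⇒ 23p = 13 ⇒ p = 13/23, and the value is (10)·(13/23) − 10 = -100/23.
For the column player: with q = P(X), equating Up's and Down's payoffs gives 10q − 10 = −13q + 3 ⇒ q = 13/23.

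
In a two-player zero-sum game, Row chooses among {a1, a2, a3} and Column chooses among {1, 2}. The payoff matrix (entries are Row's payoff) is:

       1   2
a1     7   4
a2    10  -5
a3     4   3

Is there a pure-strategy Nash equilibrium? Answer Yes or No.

Yes

Row minima: a1 → 4, a2 → -5, a3 → 3; maximin = 4.
Column maxima: 1 → 10, 2 → 4; minimax = 4.
maximin = minimax = 4, so a saddle point exists.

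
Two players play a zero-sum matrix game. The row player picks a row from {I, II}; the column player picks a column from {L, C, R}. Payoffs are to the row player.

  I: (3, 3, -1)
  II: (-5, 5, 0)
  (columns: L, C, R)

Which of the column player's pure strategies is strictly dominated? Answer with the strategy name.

R holds the row player's payoff strictly below C in every row: -1 < 3, 0 < 5.
So C is strictly dominated for the column player.

C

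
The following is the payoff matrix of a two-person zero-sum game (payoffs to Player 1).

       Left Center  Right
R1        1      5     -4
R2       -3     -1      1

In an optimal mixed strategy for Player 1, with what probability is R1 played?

Row minima: R1 → -4, R2 → -3; maximin = -3.
Column maxima: Left → 1, Center → 5, Right → 1; minimax = 1.
-3 ≠ 1, so there is no saddle point; optimal play is mixed.
Center is strictly dominated by Left (it gives Player 1 strictly more in every row), so Player 2 never plays it.
On the remaining 2×2 (R1, R2 vs Left, Right):
Let Player 1 play R1 with probability p. Expected payoff against Left: 1p + (-3)(1−p) = 4p − 3; against Right: (-4)p + 1(1−p) = −5p + 1.
Setting these equal: 4p − 3 = −5p + 1 ⇒ 9p = 4 ⇒ p = 4/9, and the value is (4)·(4/9) − 3 = -11/9.
For Player 2: with q = P(Left), equating R1's and R2's payoffs gives 5q − 4 = −4q + 1 ⇒ q = 5/9.

4/9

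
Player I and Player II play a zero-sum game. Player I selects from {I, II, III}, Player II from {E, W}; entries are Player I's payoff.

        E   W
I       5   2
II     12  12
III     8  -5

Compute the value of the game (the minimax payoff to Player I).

12

Row minima: I → 2, II → 12, III → -5; maximin = 12.
Column maxima: E → 12, W → 12; minimax = 12.
Since maximin = minimax = 12, there is a saddle point and the value is 12.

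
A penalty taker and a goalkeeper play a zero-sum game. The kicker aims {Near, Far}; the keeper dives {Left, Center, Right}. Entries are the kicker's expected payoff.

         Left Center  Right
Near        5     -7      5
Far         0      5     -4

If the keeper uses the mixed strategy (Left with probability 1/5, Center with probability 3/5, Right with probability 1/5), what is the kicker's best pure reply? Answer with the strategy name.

Expected payoff of Near: (1/5)·5 + (3/5)·(-7) + (1/5)·5 = -11/5.
Expected payoff of Far: (1/5)·0 + (3/5)·5 + (1/5)·(-4) = 11/5.
The largest is 11/5, so the kicker's best response is Far.

Far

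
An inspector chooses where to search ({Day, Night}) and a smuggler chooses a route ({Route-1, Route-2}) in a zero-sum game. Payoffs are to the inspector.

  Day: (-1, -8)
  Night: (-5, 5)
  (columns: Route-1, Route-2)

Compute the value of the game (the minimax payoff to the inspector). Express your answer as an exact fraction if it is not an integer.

-45/17

Row minima: Day → -8, Night → -5; maximin = -5.
Column maxima: Route-1 → -1, Route-2 → 5; minimax = -1.
-5 ≠ -1, so there is no saddle point; optimal play is mixed.
Let the inspector play Day with probability p. Expected payoff against Route-1: (-1)p + (-5)(1−p) = 4p − 5; against Route-2: (-8)p + 5(1−p) = −13p + 5.
Setting these equal: 4p − 5 = −13p + 5 ⇒ 17p = 10 ⇒ p = 10/17, and the value is (4)·(10/17) − 5 = -45/17.
For the smuggler: with q = P(Route-1), equating Day's and Night's payoffs gives 7q − 8 = −10q + 5 ⇒ q = 13/17.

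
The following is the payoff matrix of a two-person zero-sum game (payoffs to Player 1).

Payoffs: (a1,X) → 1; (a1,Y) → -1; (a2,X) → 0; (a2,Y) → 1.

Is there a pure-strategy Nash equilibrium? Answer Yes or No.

No

Row minima: a1 → -1, a2 → 0; maximin = 0.
Column maxima: X → 1, Y → 1; minimax = 1.
0 ≠ 1, so no pure-strategy equilibrium exists.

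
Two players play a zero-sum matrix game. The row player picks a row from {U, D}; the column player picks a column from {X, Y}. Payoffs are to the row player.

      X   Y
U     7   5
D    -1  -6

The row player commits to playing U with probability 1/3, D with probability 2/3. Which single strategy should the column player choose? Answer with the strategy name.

If the column player plays X, the row player's expected payoff is (1/3)·7 + (2/3)·(-1) = 5/3.
If the column player plays Y, the row player's expected payoff is (1/3)·5 + (2/3)·(-6) = -7/3.
The column player minimizes the row player's payoff; the smallest is -7/3, so the best response is Y.

Y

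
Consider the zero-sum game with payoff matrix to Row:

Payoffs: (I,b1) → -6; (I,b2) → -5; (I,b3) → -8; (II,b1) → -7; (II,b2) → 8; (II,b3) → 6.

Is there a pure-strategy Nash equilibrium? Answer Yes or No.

Row minima: I → -8, II → -7; maximin = -7.
Column maxima: b1 → -6, b2 → 8, b3 → 6; minimax = -6.
-7 ≠ -6, so no pure-strategy equilibrium exists.

No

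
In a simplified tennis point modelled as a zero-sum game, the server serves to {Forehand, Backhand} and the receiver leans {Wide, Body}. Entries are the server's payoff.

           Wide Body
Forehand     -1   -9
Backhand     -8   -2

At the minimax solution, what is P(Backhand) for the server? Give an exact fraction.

Row minima: Forehand → -9, Backhand → -8; maximin = -8.
Column maxima: Wide → -1, Body → -2; minimax = -2.
-8 ≠ -2, so there is no saddle point; optimal play is mixed.
Let the server play Forehand with probability p. Expected payoff against Wide: (-1)p + (-8)(1−p) = 7p − 8; against Body: (-9)p + (-2)(1−p) = −7p − 2.
Setting these equal: 7p − 8 = −7p − 2 ⇒ 14p = 6 ⇒ p = 3/7, and the value is (7)·(3/7) − 8 = -5.
For the receiver: with q = P(Wide), equating Forehand's and Backhand's payoffs gives 8q − 9 = −6q − 2 ⇒ q = 1/2.

4/7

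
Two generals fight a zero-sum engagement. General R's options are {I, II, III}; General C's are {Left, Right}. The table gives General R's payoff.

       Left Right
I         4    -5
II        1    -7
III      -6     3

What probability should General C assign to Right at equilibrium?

Row minima: I → -5, II → -7, III → -6; maximin = -5.
Column maxima: Left → 4, Right → 3; minimax = 3.
-5 ≠ 3, so there is no saddle point; optimal play is mixed.
II is strictly dominated by I, so General R never plays it.
On the remaining 2×2 (I, III vs Left, Right):
Let General R play I with probability p. Expected payoff against Left: 4p + (-6)(1−p) = 10p − 6; against Right: (-5)p + 3(1−p) = −8p + 3.
Setting these equal: 10p − 6 = −8p + 3 ⇒ 18p = 9 ⇒ p = 1/2, and the value is (10)·(1/2) − 6 = -1.
For General C: with q = P(Left), equating I's and III's payoffs gives 9q − 5 = −9q + 3 ⇒ q = 4/9.

5/9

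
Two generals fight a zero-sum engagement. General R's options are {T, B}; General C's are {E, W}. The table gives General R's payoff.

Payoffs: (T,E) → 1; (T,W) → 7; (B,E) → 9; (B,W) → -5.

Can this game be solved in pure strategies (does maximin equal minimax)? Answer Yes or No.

Row minima: T → 1, B → -5; maximin = 1.
Column maxima: E → 9, W → 7; minimax = 7.
1 ≠ 7, so no pure-strategy equilibrium exists.

No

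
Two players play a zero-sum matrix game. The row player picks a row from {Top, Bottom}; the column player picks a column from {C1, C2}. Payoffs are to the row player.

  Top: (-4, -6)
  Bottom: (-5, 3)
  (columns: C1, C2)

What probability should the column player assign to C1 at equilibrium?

9/10

Row minima: Top → -6, Bottom → -5; maximin = -5.
Column maxima: C1 → -4, C2 → 3; minimax = -4.
-5 ≠ -4, so there is no saddle point; optimal play is mixed.
Let the row player play Top with probability p. Expected payoff against C1: (-4)p + (-5)(1−p) = p − 5; against C2: (-6)p + 3(1−p) = −9p + 3.
Setting these equal: p − 5 = −9p + 3 ⇒ 10p = 8 ⇒ p = 4/5, and the value is (1)·(4/5) − 5 = -21/5.
For the column player: with q = P(C1), equating Top's and Bottom's payoffs gives 2q − 6 = −8q + 3 ⇒ q = 9/10.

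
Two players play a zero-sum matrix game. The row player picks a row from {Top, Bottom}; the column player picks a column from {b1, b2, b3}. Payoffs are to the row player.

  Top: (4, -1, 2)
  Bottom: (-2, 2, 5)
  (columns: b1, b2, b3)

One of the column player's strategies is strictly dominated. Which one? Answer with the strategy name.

b2 holds the row player's payoff strictly below b3 in every row: -1 < 2, 2 < 5.
So b3 is strictly dominated for the column player.

b3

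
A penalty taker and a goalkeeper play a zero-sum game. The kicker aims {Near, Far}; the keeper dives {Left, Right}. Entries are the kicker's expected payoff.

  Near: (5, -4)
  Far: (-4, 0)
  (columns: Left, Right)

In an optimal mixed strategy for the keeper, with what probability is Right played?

Row minima: Near → -4, Far → -4; maximin = -4.
Column maxima: Left → 5, Right → 0; minimax = 0.
-4 ≠ 0, so there is no saddle point; optimal play is mixed.
Let the kicker play Near with probability p. Expected payoff against Left: 5p + (-4)(1−p) = 9p − 4; against Right: (-4)p + 0(1−p) = −4p.
Setting these equal: 9p − 4 = −4p ⇒ 13p = 4 ⇒ p = 4/13, and the value is (9)·(4/13) − 4 = -16/13.
For the keeper: with q = P(Left), equating Near's and Far's payoffs gives 9q − 4 = −4q ⇒ q = 4/13.

9/13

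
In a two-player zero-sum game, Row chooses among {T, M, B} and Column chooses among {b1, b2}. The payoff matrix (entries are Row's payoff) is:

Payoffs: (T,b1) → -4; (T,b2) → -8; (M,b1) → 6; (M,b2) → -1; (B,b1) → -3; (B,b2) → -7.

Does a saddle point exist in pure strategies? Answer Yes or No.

Yes

Row minima: T → -8, M → -1, B → -7; maximin = -1.
Column maxima: b1 → 6, b2 → -1; minimax = -1.
maximin = minimax = -1, so a saddle point exists.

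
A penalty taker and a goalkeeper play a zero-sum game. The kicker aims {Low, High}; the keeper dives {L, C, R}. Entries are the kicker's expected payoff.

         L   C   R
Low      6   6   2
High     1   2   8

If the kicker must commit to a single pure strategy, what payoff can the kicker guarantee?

2

Row minima: Low → 2, High → 1.
The best of these is 2.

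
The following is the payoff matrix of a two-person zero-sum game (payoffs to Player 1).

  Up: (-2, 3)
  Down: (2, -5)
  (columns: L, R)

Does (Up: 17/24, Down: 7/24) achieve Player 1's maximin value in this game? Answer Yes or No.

Against L this mix gives (17/24)·(-2) + (7/24)·2 = -5/6.
Against R this mix gives (17/24)·3 + (7/24)·(-5) = 2/3.
Player 2 will play L, holding Player 1 to -5/6. Shifting weight toward the row that does better against L would raise this floor (the equalizing mix achieves -1/3 against both L and R), so the proposed strategy is not optimal.

No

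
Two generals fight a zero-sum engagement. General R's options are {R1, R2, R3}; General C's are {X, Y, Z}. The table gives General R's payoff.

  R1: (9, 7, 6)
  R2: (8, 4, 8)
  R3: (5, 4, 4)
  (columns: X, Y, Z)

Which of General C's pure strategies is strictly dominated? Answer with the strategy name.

X

Y holds General R's payoff strictly below X in every row: 7 < 9, 4 < 8, 4 < 5.
So X is strictly dominated for General C.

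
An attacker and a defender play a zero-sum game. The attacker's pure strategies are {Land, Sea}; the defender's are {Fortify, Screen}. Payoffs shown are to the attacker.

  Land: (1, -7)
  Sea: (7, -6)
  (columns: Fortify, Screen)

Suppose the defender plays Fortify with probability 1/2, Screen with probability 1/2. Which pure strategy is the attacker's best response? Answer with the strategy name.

Sea

Expected payoff of Land: (1/2)·1 + (1/2)·(-7) = -3.
Expected payoff of Sea: (1/2)·7 + (1/2)·(-6) = 1/2.
The largest is 1/2, so the attacker's best response is Sea.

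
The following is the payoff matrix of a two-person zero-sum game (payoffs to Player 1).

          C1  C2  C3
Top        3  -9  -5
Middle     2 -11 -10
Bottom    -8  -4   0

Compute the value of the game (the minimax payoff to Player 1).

Row minima: Top → -9, Middle → -11, Bottom → -8; maximin = -8.
Column maxima: C1 → 3, C2 → -4, C3 → 0; minimax = -4.
-8 ≠ -4, so there is no saddle point; optimal play is mixed.
Middle is strictly dominated by Top, so Player 1 never plays it.
C3 is strictly dominated by C2 (it gives Player 1 strictly more in every row), so Player 2 never plays it.
On the remaining 2×2 (Top, Bottom vs C1, C2):
Let Player 1 play Top with probability p. Expected payoff against C1: 3p + (-8)(1−p) = 11p − 8; against C2: (-9)p + (-4)(1−p) = −5p − 4.
Setting these equal: 11p − 8 = −5p − 4 ⇒ 16p = 4 ⇒ p = 1/4, and the value is (11)·(1/4) − 8 = -21/4.
For Player 2: with q = P(C1), equating Top's and Bottom's payoffs gives 12q − 9 = −4q − 4 ⇒ q = 5/16.

-21/4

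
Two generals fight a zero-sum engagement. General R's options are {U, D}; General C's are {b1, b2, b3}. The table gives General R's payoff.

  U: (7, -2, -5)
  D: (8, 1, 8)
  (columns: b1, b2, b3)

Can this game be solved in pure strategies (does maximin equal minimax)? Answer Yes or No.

Row minima: U → -5, D → 1; maximin = 1.
Column maxima: b1 → 8, b2 → 1, b3 → 8; minimax = 1.
maximin = minimax = 1, so a saddle point exists.

Yes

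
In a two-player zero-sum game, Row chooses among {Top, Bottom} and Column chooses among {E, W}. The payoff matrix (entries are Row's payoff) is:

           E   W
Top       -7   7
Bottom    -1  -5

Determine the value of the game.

-7/3

Row minima: Top → -7, Bottom → -5; maximin = -5.
Column maxima: E → -1, W → 7; minimax = -1.
-5 ≠ -1, so there is no saddle point; optimal play is mixed.
Let Row play Top with probability p. Expected payoff against E: (-7)p + (-1)(1−p) = −6p − 1; against W: 7p + (-5)(1−p) = 12p − 5.
Setting these equal: −6p − 1 = 12p − 5 ⇒ −18p = -4 ⇒ p = 2/9, and the value is (-6)·(2/9) − 1 = -7/3.
For Column: with q = P(E), equating Top's and Bottom's payoffs gives −14q + 7 = 4q − 5 ⇒ q = 2/3.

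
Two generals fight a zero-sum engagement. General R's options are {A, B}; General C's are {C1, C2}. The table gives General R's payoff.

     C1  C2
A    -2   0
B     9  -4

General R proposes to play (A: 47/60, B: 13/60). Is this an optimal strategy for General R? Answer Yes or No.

Against C1 this mix gives (47/60)·(-2) + (13/60)·9 = 23/60.
Against C2 this mix gives (47/60)·0 + (13/60)·(-4) = -13/15.
General C will play C2, holding General R to -13/15. Shifting weight toward the row that does better against C2 would raise this floor (the equalizing mix achieves -8/15 against both C2 and C1), so the proposed strategy is not optimal.

No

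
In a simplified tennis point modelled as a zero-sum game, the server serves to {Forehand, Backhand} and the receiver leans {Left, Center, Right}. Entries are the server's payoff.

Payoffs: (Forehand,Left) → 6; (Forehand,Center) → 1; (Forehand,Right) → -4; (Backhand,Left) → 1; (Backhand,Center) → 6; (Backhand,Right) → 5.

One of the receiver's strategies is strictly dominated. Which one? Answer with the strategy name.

Right holds the server's payoff strictly below Center in every row: -4 < 1, 5 < 6.
So Center is strictly dominated for the receiver.

Center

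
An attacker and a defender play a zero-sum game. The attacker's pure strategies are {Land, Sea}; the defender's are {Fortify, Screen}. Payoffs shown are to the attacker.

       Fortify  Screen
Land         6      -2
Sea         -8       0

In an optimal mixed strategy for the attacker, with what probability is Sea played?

1/2

Row minima: Land → -2, Sea → -8; maximin = -2.
Column maxima: Fortify → 6, Screen → 0; minimax = 0.
-2 ≠ 0, so there is no saddle point; optimal play is mixed.
Let the attacker play Land with probability p. Expected payoff against Fortify: 6p + (-8)(1−p) = 14p − 8; against Screen: (-2)p + 0(1−p) = −2p.
Setting these equal: 14p − 8 = −2p ⇒ 16p = 8 ⇒ p = 1/2, and the value is (14)·(1/2) − 8 = -1.
For the defender: with q = P(Fortify), equating Land's and Sea's payoffs gives 8q − 2 = −8q ⇒ q = 1/8.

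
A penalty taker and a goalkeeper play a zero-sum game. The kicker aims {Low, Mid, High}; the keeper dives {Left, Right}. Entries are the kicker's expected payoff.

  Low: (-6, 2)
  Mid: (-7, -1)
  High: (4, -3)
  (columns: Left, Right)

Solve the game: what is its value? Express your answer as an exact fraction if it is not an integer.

Row minima: Low → -6, Mid → -7, High → -3; maximin = -3.
Column maxima: Left → 4, Right → 2; minimax = 2.
-3 ≠ 2, so there is no saddle point; optimal play is mixed.
Mid is strictly dominated by Low, so the kicker never plays it.
On the remaining 2×2 (Low, High vs Left, Right):
Let the kicker play Low with probability p. Expected payoff against Left: (-6)p + 4(1−p) = −10p + 4; against Right: 2p + (-3)(1−p) = 5p − 3.
Setting these equal: −10p + 4 = 5p − 3 ⇒ −15p = -7 ⇒ p = 7/15, and the value is (-10)·(7/15) + 4 = -2/3.
For the keeper: with q = P(Left), equating Low's and High's payoffs gives −8q + 2 = 7q − 3 ⇒ q = 1/3.

-2/3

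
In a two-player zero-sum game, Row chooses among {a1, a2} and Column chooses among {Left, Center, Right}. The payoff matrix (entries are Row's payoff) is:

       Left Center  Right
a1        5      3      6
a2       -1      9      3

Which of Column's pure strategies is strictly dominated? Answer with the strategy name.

Left holds Row's payoff strictly below Right in every row: 5 < 6, -1 < 3.
So Right is strictly dominated for Column.

Right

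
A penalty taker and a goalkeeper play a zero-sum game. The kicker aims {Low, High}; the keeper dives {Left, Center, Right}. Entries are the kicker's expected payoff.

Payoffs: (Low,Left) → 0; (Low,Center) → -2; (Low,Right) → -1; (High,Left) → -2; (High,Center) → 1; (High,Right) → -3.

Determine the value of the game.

Row minima: Low → -2, High → -3; maximin = -2.
Column maxima: Left → 0, Center → 1, Right → -1; minimax = -1.
-2 ≠ -1, so there is no saddle point; optimal play is mixed.
Left is strictly dominated by Right (it gives the kicker strictly more in every row), so the keeper never plays it.
On the remaining 2×2 (Low, High vs Center, Right):
Let the kicker play Low with probability p. Expected payoff against Center: (-2)p + 1(1−p) = −3p + 1; against Right: (-1)p + (-3)(1−p) = 2p − 3.
Setting these equal: −3p + 1 = 2p − 3 ⇒ −5p = -4 ⇒ p = 4/5, and the value is (-3)·(4/5) + 1 = -7/5.
For the keeper: with q = P(Center), equating Low's and High's payoffs gives −q − 1 = 4q − 3 ⇒ q = 2/5.

-7/5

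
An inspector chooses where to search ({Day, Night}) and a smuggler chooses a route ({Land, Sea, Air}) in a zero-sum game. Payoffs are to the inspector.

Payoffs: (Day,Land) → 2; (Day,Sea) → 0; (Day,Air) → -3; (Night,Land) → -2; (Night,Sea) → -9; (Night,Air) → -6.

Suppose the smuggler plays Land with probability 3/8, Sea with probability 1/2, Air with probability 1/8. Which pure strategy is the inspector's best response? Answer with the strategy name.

Expected payoff of Day: (3/8)·2 + (1/2)·0 + (1/8)·(-3) = 3/8.
Expected payoff of Night: (3/8)·(-2) + (1/2)·(-9) + (1/8)·(-6) = -6.
The largest is 3/8, so the inspector's best response is Day.

Day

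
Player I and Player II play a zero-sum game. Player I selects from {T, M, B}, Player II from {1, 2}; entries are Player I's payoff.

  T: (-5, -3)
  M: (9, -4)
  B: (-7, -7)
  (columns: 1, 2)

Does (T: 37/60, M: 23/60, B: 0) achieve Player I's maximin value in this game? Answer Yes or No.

Against 1 this mix gives (37/60)·(-5) + (23/60)·9 = 11/30.
Against 2 this mix gives (37/60)·(-3) + (23/60)·(-4) = -203/60.
Player II will play 2, holding Player I to -203/60. Shifting weight toward the row that does better against 2 would raise this floor (the equalizing mix achieves -47/15 against both 2 and 1), so the proposed strategy is not optimal.

No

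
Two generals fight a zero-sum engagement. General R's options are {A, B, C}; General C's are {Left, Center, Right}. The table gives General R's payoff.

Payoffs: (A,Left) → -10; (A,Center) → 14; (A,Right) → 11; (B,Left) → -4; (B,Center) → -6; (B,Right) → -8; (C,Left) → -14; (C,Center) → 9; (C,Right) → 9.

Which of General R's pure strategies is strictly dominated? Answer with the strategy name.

A gives a strictly higher payoff than C against every column: -10 > -14, 14 > 9, 11 > 9.
So C is strictly dominated and General R never plays it.

C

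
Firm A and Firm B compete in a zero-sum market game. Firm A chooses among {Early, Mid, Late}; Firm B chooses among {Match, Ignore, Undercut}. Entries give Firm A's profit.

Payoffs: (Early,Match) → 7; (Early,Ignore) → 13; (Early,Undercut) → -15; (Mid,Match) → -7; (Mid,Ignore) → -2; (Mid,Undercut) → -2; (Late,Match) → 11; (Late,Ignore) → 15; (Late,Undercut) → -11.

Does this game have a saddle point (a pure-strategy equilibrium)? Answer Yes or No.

Row minima: Early → -15, Mid → -7, Late → -11; maximin = -7.
Column maxima: Match → 11, Ignore → 15, Undercut → -2; minimax = -2.
-7 ≠ -2, so no pure-strategy equilibrium exists.

No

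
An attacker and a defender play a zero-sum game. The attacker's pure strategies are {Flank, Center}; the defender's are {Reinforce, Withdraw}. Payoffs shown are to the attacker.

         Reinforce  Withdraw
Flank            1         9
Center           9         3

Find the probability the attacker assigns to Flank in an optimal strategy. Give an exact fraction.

Row minima: Flank → 1, Center → 3; maximin = 3.
Column maxima: Reinforce → 9, Withdraw → 9; minimax = 9.
3 ≠ 9, so there is no saddle point; optimal play is mixed.
Let the attacker play Flank with probability p. Expected payoff against Reinforce: 1p + 9(1−p) = −8p + 9; against Withdraw: 9p + 3(1−p) = 6p + 3.
Setting these equal: −8p + 9 = 6p + 3 ⇒ −14p = -6 ⇒ p = 3/7, and the value is (-8)·(3/7) + 9 = 39/7.
For the defender: with q = P(Reinforce), equating Flank's and Center's payoffs gives −8q + 9 = 6q + 3 ⇒ q = 3/7.

3/7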